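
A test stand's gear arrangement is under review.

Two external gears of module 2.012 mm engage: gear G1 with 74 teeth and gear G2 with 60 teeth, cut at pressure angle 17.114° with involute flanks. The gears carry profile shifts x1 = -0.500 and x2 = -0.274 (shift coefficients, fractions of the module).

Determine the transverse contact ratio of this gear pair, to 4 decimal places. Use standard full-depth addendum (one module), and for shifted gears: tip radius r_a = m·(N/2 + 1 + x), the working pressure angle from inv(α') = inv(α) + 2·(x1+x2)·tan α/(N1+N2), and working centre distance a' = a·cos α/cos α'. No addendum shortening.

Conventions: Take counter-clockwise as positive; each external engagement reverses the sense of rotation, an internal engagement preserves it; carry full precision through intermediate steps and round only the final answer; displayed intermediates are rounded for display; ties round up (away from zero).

2.2836

recognized (one external pair, fixed centres): single-mesh tooth geometry, m = 2.012, N1 = 74, N2 = 60
base radii: r_b1 = 71.147704, r_b2 = 57.687328
tip radii: r_a1 = 75.450000, r_a2 = 61.820712
inv(α') = inv(17.114°) + 2·(-0.500-0.274)·tan α/(74+60) = 0.00565499  ⇒  α' = 14.59372°
a' = a·cos α / cos α' = 134.8040·cos 17.114°/cos 14.59372° = 133.130244
action lengths: √(r_a1²−r_b1²) = 25.113874, √(r_a2²−r_b2²) = 22.225495
base pitch p_b = π·m·cos α = 6.041003
CR = (25.113874 + 22.225495 − 133.130244·sin 14.59372°)/6.041003 = 2.283632
contact ratio ≈ 2.2836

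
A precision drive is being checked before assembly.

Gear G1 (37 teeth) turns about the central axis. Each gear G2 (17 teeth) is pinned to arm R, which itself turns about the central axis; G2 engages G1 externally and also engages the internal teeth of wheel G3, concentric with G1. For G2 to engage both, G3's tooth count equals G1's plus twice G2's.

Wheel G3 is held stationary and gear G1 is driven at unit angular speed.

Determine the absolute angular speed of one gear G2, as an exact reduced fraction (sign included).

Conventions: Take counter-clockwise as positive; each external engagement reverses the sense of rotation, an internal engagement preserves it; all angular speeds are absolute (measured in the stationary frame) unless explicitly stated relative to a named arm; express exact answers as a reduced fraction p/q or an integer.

recognized (axles ride arm R): planetary set, 37/17/71 teeth
ring teeth: 37 + 2·17 = 71
37(ω_sun−ω_arm) = −71(ω_ring−ω_arm),  ω_ring = 0, ω_sun = 1
37(1−ω_arm) = −71(0−ω_arm)  ⇒  108·ω_arm = 37  ⇒  ω_arm = 37/108
sun–planet mesh: 37·(1−37/108) = −17·(ω_p−ω_arm)  ⇒  ω_p−ω_arm = -2627/1836
ω_p = 37/108 − 2627/1836 = -37/34
exact speed ratio = -37/34

-37/34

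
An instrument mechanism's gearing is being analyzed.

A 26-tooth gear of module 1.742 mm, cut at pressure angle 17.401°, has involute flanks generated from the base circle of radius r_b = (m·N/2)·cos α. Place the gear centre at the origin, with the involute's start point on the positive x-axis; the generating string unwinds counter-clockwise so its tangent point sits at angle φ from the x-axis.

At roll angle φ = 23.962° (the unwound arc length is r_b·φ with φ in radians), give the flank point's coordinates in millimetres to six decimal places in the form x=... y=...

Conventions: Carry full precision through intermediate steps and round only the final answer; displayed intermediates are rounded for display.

topology: single-mesh involute geometry — m = 1.742, N = 26
pitch radius r_p = m·N/2 = 1.742·26/2 = 22.646000
base radius r_b = r_p·cos α = 22.646000·cos 17.401° = 21.609608
roll angle φ = 23.962° = 0.41821580 rad
x = r_b·(cos φ + φ·sin φ) = 23.417582
y = r_b·(sin φ − φ·cos φ) = 0.517740

x=23.417582 y=0.517740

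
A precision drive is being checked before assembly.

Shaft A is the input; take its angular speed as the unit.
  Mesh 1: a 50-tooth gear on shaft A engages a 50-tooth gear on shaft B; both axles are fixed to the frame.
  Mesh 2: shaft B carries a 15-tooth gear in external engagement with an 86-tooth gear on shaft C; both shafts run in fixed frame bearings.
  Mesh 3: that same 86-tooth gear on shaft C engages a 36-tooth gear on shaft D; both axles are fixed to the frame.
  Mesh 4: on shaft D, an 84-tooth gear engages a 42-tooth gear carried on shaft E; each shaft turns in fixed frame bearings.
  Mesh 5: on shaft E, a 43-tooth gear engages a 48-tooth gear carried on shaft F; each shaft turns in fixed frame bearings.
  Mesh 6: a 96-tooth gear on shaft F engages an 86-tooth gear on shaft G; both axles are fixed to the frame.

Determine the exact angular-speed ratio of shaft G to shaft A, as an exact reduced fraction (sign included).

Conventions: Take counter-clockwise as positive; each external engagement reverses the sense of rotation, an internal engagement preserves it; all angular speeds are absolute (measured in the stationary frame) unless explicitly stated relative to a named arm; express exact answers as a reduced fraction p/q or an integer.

5/6

class = fixed-axis compound train [6 meshes; 6 ratios multiply, 6 sense flips]
mesh 1 [50T→50T]: running ratio 1, sense −
mesh 2 [15T→86T]: running ratio 15/86, sense +
mesh 3 [86T→36T]: running ratio 5/12, sense −
mesh 4 [84T→42T]: running ratio 5/6, sense +
mesh 5 [43T→48T]: running ratio 215/288, sense −
mesh 6 [96T→86T]: running ratio 5/6, sense +
ω_out/ω_in = 5/6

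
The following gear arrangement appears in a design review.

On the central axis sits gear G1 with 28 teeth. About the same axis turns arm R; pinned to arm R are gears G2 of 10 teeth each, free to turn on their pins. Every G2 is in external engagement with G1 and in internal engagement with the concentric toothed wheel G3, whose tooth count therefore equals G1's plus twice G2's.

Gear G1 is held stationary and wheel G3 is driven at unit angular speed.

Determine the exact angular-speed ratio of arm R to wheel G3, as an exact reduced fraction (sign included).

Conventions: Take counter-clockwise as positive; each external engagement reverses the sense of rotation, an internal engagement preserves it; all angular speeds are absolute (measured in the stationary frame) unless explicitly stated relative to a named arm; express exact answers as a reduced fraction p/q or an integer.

12/19

class = planetary set [G3 = 28+2·10 = 48; Willis about the carrier]
ring teeth: 28 + 2·10 = 48
28(ω_sun−ω_arm) = −48(ω_ring−ω_arm),  ω_sun = 0, ω_ring = 1
28(0−ω_arm) = −48(1−ω_arm)  ⇒  76·ω_arm = 48  ⇒  ω_arm = 12/19
ω_out/ω_in = 12/19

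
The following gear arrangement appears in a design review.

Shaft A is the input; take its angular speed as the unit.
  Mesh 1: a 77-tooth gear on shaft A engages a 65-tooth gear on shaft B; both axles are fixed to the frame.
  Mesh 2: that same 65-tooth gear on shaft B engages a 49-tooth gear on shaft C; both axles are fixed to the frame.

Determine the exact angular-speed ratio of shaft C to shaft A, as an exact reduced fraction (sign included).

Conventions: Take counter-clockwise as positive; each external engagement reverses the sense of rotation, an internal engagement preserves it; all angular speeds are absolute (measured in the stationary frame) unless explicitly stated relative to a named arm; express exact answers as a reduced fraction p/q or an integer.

11/7

class = fixed-axis compound train [2 meshes; 2 ratios multiply, 2 sense flips]
mesh 1 [77T→65T]: running ratio 77/65, sense −
mesh 2 [65T→49T]: running ratio 11/7, sense +
ω_out/ω_in = 11/7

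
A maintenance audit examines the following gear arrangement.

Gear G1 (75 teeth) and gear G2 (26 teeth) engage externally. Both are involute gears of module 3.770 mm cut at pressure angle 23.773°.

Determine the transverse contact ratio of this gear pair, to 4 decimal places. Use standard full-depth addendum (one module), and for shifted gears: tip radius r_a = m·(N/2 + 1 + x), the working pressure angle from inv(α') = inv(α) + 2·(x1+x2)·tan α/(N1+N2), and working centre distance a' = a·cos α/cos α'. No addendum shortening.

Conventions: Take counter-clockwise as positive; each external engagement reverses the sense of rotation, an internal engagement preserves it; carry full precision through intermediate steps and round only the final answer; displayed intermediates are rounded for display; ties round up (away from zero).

1.5558

class = single-mesh tooth geometry [involute pair 75T × 26T, m = 3.770]
base radii: r_b1 = 129.379293, r_b2 = 44.851488
tip radii: r_a1 = 145.145000, r_a2 = 52.780000
no profile shift: α' = α, a' = a
action lengths: √(r_a1²−r_b1²) = 65.788065, √(r_a2²−r_b2²) = 27.822156
base pitch p_b = π·m·cos α = 10.838854
CR = (65.788065 + 27.822156 − 190.385000·sin 23.77300°)/10.838854 = 1.555824
contact ratio ≈ 1.5558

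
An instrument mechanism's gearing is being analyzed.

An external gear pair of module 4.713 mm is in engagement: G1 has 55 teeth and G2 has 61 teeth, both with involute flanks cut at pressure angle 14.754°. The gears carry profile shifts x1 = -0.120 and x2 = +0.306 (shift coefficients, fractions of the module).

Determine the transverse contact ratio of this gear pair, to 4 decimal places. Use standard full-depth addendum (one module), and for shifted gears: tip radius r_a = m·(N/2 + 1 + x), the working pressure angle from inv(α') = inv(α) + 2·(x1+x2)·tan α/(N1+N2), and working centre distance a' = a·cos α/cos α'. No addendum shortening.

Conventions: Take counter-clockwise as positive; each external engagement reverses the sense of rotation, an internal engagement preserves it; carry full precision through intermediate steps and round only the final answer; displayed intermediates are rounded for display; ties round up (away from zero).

2.0885

single-mesh involute tooth geometry (55T engaging 61T at module 4.713)
base radii: r_b1 = 125.334103, r_b2 = 139.006914
tip radii: r_a1 = 133.754940, r_a2 = 149.901678
inv(α') = inv(14.754°) + 2·(-0.120+0.306)·tan α/(55+61) = 0.00669135  ⇒  α' = 15.41973°
a' = a·cos α / cos α' = 273.3540·cos 14.754°/cos 15.41973° = 274.211564
action lengths: √(r_a1²−r_b1²) = 46.709172, √(r_a2²−r_b2²) = 56.103396
base pitch p_b = π·m·cos α = 14.318134
CR = (46.709172 + 56.103396 − 274.211564·sin 15.41973°)/14.318134 = 2.088468
contact ratio ≈ 2.0885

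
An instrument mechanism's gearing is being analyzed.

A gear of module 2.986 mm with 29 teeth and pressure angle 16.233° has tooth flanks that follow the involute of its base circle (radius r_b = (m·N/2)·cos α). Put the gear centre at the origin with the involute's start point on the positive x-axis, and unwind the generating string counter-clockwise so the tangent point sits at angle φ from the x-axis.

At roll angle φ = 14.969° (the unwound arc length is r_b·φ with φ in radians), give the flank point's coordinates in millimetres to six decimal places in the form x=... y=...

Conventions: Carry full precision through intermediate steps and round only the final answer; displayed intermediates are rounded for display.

x=42.965483 y=0.245421

topology: single-mesh involute geometry — m = 2.986, N = 29
pitch radius r_p = m·N/2 = 2.986·29/2 = 43.297000
base radius r_b = r_p·cos α = 43.297000·cos 16.233° = 41.570872
roll angle φ = 14.969° = 0.26125834 rad
x = r_b·(cos φ + φ·sin φ) = 42.965483
y = r_b·(sin φ − φ·cos φ) = 0.245421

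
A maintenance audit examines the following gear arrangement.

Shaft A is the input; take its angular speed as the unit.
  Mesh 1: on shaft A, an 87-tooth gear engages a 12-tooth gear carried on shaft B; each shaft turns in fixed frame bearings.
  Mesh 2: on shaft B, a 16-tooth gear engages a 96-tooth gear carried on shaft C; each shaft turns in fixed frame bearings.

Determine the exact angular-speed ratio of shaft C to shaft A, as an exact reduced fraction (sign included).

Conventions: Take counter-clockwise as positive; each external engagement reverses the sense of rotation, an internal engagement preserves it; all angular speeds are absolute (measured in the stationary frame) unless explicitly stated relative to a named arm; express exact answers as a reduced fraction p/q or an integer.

class = fixed-axis compound train [2 meshes; 2 ratios multiply, 2 sense flips]
mesh 1 [87T→12T]: running ratio 29/4, sense −
mesh 2 [16T→96T]: running ratio 29/24, sense +
ω_out/ω_in = 29/24

29/24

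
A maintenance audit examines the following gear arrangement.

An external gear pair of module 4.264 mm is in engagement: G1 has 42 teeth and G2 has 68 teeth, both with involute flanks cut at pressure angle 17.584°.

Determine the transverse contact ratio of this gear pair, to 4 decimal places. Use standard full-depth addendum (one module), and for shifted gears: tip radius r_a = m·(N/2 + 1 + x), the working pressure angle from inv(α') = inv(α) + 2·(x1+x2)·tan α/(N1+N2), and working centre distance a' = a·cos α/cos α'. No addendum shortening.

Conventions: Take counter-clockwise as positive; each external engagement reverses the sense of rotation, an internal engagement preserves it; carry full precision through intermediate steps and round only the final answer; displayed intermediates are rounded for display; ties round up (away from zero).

recognized (one external pair, fixed centres): single-mesh tooth geometry, m = 4.264, N1 = 42, N2 = 68
base radii: r_b1 = 85.360063, r_b2 = 138.202006
tip radii: r_a1 = 93.808000, r_a2 = 149.240000
no profile shift: α' = α, a' = a
action lengths: √(r_a1²−r_b1²) = 38.905020, √(r_a2²−r_b2²) = 56.327463
base pitch p_b = π·m·cos α = 12.769836
CR = (38.905020 + 56.327463 − 234.520000·sin 17.58400°)/12.769836 = 1.909431
contact ratio ≈ 1.9094

1.9094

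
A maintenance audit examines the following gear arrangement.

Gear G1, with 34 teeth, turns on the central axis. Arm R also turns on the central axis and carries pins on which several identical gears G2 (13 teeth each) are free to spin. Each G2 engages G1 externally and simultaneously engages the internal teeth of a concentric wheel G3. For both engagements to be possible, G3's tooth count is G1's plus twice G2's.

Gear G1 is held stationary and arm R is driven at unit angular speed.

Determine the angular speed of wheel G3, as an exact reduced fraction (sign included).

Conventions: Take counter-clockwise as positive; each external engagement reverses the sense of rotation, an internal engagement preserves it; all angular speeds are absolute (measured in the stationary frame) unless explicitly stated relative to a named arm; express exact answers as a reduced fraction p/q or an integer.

47/30

topology: planetary set — G1 34T / G2 13T / G3 60T, arm = carrier (Willis)
ring teeth: 34 + 2·13 = 60
34(ω_sun−ω_arm) = −60(ω_ring−ω_arm),  ω_sun = 0, ω_arm = 1
ω_ring = 1 − (34/60)(0−1) = 47/30
exact speed ratio = 47/30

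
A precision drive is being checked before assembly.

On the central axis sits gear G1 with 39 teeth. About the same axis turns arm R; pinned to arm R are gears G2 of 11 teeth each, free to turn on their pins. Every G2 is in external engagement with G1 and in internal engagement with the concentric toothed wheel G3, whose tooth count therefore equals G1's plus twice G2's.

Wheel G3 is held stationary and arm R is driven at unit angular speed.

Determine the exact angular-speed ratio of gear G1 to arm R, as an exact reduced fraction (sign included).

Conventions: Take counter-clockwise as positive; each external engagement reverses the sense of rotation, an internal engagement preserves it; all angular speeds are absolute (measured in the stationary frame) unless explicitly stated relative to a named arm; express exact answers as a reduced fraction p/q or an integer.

planetary set (39T centre, 11T on arm, 61T internal) — Willis relation
ring teeth: 39 + 2·11 = 61
39(ω_sun−ω_arm) = −61(ω_ring−ω_arm),  ω_ring = 0, ω_arm = 1
ω_sun = 1 − (61/39)(0−1) = 100/39
ω_out/ω_in = 100/39

100/39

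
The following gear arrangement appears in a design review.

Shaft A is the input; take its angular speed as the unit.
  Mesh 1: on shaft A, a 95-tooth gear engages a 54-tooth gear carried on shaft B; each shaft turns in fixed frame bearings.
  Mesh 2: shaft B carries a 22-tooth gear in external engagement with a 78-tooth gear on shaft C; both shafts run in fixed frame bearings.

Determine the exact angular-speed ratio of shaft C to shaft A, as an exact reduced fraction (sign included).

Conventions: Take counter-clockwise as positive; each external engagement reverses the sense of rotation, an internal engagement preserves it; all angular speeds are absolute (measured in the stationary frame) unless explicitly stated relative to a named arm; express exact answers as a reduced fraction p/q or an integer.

1045/2106

class = fixed-axis compound train [2 meshes; 2 ratios multiply, 2 sense flips]
mesh 1 [95T→54T]: running ratio 95/54, sense −
mesh 2 [22T→78T]: running ratio 1045/2106, sense +
ω_out/ω_in = 1045/2106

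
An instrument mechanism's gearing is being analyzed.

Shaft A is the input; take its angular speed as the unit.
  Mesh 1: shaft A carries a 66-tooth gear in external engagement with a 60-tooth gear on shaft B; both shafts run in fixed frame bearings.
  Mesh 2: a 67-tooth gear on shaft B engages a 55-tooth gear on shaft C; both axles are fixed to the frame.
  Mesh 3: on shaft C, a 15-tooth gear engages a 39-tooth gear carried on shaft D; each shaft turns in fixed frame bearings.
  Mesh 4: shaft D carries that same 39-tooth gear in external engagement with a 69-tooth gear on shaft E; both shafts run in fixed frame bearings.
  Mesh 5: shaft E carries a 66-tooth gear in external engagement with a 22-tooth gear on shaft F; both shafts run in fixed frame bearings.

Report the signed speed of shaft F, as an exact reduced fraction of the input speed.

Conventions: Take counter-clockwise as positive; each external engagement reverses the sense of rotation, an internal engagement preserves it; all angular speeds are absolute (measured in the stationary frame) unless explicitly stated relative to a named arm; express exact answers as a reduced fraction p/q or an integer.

5-mesh fixed-axis compound train (all bearings frame-fixed)
mesh 1 [66T→60T]: |ω|/ω_in = 1×66/60 = 11/10, sense flips to −
mesh 2 [67T→55T]: |ω|/ω_in = (11/10)×67/55 = 67/50, sense flips to +
mesh 3 [15T→39T]: |ω|/ω_in = (67/50)×15/39 = 67/130, sense flips to −
mesh 4 [39T→69T]: |ω|/ω_in = (67/130)×39/69 = 67/230, sense flips to +
mesh 5 [66T→22T]: |ω|/ω_in = (67/230)×66/22 = 201/230, sense flips to −
signed output speed (× input speed) = -201/230

-201/230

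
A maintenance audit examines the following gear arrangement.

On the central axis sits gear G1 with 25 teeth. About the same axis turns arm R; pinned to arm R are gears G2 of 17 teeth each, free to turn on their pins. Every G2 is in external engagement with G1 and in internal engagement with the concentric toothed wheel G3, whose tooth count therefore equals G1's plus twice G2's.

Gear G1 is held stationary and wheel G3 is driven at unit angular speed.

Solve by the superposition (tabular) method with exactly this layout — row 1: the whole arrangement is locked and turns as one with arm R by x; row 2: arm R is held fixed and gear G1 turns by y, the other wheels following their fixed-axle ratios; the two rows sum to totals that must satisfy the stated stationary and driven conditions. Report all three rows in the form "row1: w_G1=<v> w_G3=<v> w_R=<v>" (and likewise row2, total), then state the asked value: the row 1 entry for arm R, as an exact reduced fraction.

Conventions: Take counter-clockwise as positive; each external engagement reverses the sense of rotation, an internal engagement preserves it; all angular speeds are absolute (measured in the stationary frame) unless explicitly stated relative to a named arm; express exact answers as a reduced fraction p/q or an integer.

planetary set (25T centre, 17T on arm, 59T internal) — Willis relation
row 1 (train locked, turned with arm): all members turn x
row 2 (arm held, sun turns y): ω_ring = −(25/59)·y, ω_arm = 0
boundary: total ω_sun = x + y = 0 and total ω_ring = x − (25/59)·y = 1  ⇒  y = -59/84, x = 59/84
row 2 ring = −(25/59)·(-59/84) = 25/84
totals (row 1 + row 2): sun 59/84 + (-59/84) = 0, ring 59/84 + 25/84 = 1, arm 59/84 + 0 = 59/84
asked cell (row1, arm) = 59/84

row1: w_G1=59/84 w_G3=59/84 w_R=59/84
row2: w_G1=-59/84 w_G3=25/84 w_R=0
total: w_G1=0 w_G3=1 w_R=59/84
asked value: 59/84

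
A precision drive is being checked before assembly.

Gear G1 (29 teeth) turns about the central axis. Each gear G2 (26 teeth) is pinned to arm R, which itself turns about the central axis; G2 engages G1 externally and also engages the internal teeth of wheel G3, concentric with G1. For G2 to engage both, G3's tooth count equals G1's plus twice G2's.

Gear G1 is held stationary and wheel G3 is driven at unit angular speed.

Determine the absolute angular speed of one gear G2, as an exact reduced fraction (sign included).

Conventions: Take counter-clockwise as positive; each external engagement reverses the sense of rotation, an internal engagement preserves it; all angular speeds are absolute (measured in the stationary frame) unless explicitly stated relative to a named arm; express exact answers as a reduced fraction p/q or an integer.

81/52

recognized (axles ride arm R): planetary set, 29/26/81 teeth
ring teeth: 29 + 2·26 = 81
29(ω_sun−ω_arm) = −81(ω_ring−ω_arm),  ω_sun = 0, ω_ring = 1
29(0−ω_arm) = −81(1−ω_arm)  ⇒  110·ω_arm = 81  ⇒  ω_arm = 81/110
sun–planet mesh: 29·(0−81/110) = −26·(ω_p−ω_arm)  ⇒  ω_p−ω_arm = 2349/2860
ω_p = 81/110 + 2349/2860 = 81/52
exact speed ratio = 81/52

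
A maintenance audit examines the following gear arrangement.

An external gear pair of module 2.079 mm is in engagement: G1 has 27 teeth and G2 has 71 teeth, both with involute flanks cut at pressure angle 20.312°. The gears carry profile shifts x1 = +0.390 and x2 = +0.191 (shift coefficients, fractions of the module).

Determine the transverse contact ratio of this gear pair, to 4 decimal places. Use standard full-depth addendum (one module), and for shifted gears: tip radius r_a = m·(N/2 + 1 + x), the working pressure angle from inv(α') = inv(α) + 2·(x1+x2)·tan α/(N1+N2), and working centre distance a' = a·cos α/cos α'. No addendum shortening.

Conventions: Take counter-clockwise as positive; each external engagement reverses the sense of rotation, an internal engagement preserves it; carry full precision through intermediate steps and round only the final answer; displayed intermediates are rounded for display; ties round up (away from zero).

single-mesh involute tooth geometry (27T engaging 71T at module 2.079)
base radii: r_b1 = 26.321220, r_b2 = 69.215060
tip radii: r_a1 = 30.956310, r_a2 = 76.280589
inv(α') = inv(20.312°) + 2·(+0.390+0.191)·tan α/(27+71) = 0.02002698  ⇒  α' = 21.99059°
a' = a·cos α / cos α' = 101.8710·cos 20.312°/cos 21.99059° = 103.032359
action lengths: √(r_a1²−r_b1²) = 16.293757, √(r_a2²−r_b2²) = 32.062498
base pitch p_b = π·m·cos α = 6.125226
CR = (16.293757 + 32.062498 − 103.032359·sin 21.99059°)/6.125226 = 1.595917
contact ratio ≈ 1.5959

1.5959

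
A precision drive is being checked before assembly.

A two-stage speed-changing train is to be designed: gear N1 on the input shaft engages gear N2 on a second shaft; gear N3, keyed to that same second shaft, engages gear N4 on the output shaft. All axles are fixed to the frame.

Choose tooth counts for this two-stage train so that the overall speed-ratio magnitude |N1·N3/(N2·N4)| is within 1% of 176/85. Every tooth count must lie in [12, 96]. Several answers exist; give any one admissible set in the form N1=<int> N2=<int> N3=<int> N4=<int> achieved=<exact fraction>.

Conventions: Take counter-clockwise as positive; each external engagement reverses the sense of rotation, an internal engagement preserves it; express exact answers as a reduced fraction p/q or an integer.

N1=12 N2=15 N3=44 N4=17 achieved=176/85

topology: fixed-axis compound train — 2 stages, target 176/85
target = 176/85 in lowest terms: an exact hit needs N1·N3 = k·176 and N2·N4 = k·85 for one integer k, every count in [12, 96]; additionally prefer no 1:1 stage (N1 ≠ N2, N3 ≠ N4)
k = 1…2: no 1:1-free in-range split of k·176 and k·85 into factor pairs; take k = 3
k = 3: N1·N3 = 528 = 12·44, N2·N4 = 255 = 15·17
achieved = 12·44/(15·17) = 176/85; |achieved − target| = 0 ≤ 44/2125 ✓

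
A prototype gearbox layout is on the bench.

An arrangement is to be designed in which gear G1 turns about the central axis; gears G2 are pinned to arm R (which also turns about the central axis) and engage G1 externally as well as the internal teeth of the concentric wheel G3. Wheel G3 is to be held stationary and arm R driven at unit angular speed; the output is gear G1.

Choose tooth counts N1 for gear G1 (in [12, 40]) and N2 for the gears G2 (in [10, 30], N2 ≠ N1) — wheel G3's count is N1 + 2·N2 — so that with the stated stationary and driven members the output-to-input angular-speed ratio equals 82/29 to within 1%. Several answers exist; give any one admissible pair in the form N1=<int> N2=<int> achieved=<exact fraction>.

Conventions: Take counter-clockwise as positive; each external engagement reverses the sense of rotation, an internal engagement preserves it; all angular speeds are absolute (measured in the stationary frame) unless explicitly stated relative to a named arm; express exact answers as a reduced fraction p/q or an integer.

planetary set to be sized for 82/29 (Willis relation)
Willis with ω_ring = 0: ω_sun/ω_arm = (N1+N3)/N1; set equal to 82/29  ⇒  N3/N1 = 82/29 − 1 = 53/29
N3 = N1 + 2·N2  ⇒  N2/N1 = (N3/N1 − 1)/2 = (53/29 − 1)/2 = 12/29
smallest multiple with N1 ≥ 12 and N2 ≥ 10: k = 1  ⇒  N1 = 1·29 = 29, N2 = 1·12 = 12 (N1 ≤ 40, N2 ≤ 30, N2 ≠ N1 ✓), N3 = 29 + 2·12 = 53
check: (N1+N3)/N1 with N1 = 29, N3 = 53 gives 82/29; |achieved − target| = 0 ≤ 41/1450 ✓

N1=29 N2=12 achieved=82/29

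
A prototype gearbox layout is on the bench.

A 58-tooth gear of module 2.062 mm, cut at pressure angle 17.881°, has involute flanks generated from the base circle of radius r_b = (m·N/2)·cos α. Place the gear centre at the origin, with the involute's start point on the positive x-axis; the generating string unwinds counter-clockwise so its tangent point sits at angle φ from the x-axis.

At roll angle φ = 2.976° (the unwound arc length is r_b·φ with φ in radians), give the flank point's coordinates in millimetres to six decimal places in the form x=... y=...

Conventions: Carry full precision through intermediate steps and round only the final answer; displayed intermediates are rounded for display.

x=56.986249 y=0.002658

topology: single-mesh involute geometry — m = 2.062, N = 58
pitch radius r_p = m·N/2 = 2.062·58/2 = 59.798000
base radius r_b = r_p·cos α = 59.798000·cos 17.881° = 56.909534
roll angle φ = 2.976° = 0.05194100 rad
x = r_b·(cos φ + φ·sin φ) = 56.986249
y = r_b·(sin φ − φ·cos φ) = 0.002658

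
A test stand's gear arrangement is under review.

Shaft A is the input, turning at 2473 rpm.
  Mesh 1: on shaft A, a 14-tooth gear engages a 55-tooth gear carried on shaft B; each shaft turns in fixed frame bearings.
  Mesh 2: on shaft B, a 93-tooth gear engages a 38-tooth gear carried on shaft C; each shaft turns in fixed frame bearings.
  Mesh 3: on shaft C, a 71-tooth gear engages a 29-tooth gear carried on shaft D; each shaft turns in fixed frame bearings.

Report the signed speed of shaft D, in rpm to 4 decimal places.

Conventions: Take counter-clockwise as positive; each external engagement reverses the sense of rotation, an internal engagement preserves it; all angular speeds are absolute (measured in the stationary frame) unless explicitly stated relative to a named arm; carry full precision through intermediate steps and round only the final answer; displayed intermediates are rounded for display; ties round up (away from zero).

-3771.8044 rpm

recognized (4 fixed axles, 3 meshes): fixed-axis compound train
mesh 1 [14T→55T]: ω = 2473.0000×14/55 = 629.4909 rpm, sense flips to −
mesh 2 [93T→38T]: ω = 629.4909×93/38 = 1540.5962 rpm, sense flips to +
mesh 3 [71T→29T]: ω = 1540.5962×71/29 = 3771.8044 rpm, sense flips to −
signed output speed = -3771.8044 rpm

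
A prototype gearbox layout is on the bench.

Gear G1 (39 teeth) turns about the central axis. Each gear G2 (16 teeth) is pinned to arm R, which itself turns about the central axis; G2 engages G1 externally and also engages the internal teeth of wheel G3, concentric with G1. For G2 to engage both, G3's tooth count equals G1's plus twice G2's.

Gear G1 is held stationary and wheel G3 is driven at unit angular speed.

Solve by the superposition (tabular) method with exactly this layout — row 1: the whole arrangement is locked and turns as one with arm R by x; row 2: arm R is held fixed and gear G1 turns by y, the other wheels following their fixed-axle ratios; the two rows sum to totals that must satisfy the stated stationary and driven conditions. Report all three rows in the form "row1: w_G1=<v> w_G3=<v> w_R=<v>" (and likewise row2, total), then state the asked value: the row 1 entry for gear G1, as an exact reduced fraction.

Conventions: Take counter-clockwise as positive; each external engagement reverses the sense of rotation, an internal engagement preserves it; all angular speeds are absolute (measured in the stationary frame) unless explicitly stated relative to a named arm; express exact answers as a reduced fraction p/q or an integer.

row1: w_G1=71/110 w_G3=71/110 w_R=71/110
row2: w_G1=-71/110 w_G3=39/110 w_R=0
total: w_G1=0 w_G3=1 w_R=71/110
asked value: 71/110

class = planetary set [G3 = 39+2·16 = 71; Willis about the carrier]
row 1 (train locked, turned with arm): all members turn x
row 2 — arm fixed, fixed-axis ratios: sun y, ring −(39/71)·y, arm 0
boundary: total ω_sun = x + y = 0 and total ω_ring = x − (39/71)·y = 1  ⇒  y = -71/110, x = 71/110
row 2 ring = −(39/71)·(-71/110) = 39/110
totals (row 1 + row 2): sun 71/110 + (-71/110) = 0, ring 71/110 + 39/110 = 1, arm 71/110 + 0 = 71/110
asked cell (row1, sun) = 71/110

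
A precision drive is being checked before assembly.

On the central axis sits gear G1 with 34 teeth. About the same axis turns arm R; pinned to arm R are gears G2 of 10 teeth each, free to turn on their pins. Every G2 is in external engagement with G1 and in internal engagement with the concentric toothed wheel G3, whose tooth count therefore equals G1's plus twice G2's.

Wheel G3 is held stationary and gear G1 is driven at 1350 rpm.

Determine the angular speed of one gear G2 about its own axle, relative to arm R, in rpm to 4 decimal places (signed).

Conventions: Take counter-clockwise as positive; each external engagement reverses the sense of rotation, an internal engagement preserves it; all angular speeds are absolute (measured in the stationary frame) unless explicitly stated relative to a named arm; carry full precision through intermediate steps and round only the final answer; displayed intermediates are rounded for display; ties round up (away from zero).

-2816.5909 rpm

recognized (axles ride arm R): planetary set, 34/10/54 teeth
normalise by the input: solve with ω_sun = 1, then scale by 1350 rpm
ring teeth: 34 + 2·10 = 54
34(ω_sun−ω_arm) = −54(ω_ring−ω_arm),  ω_ring = 0, ω_sun = 1
34(1−ω_arm) = −54(0−ω_arm)  ⇒  88·ω_arm = 34  ⇒  ω_arm = 17/44
sun–planet mesh: 34·(1−17/44) = −10·(ω_p−ω_arm)  ⇒  ω_p−ω_arm = -459/220
scale: ω_p−ω_arm = -459/220 × 1350 rpm = -2816.5909 rpm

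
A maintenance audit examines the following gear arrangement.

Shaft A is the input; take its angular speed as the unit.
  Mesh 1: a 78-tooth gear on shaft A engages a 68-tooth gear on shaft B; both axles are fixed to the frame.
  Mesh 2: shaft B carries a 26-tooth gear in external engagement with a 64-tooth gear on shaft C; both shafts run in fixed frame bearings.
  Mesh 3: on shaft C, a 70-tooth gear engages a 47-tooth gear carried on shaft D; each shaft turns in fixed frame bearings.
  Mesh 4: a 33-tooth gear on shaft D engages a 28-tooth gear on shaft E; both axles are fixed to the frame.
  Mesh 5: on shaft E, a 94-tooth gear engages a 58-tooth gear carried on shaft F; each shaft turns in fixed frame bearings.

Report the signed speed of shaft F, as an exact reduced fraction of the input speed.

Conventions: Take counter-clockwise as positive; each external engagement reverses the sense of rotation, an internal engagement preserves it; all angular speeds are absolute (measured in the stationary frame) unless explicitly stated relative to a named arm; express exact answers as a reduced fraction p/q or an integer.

-83655/63104

5-mesh fixed-axis compound train (all bearings frame-fixed)
mesh 1 [78T→68T]: |ω|/ω_in = 1×78/68 = 39/34, sense flips to −
mesh 2 [26T→64T]: |ω|/ω_in = (39/34)×26/64 = 507/1088, sense flips to +
mesh 3 [70T→47T]: |ω|/ω_in = (507/1088)×70/47 = 17745/25568, sense flips to −
mesh 4 [33T→28T]: |ω|/ω_in = (17745/25568)×33/28 = 83655/102272, sense flips to +
mesh 5 [94T→58T]: |ω|/ω_in = (83655/102272)×94/58 = 83655/63104, sense flips to −
signed output speed (× input speed) = -83655/63104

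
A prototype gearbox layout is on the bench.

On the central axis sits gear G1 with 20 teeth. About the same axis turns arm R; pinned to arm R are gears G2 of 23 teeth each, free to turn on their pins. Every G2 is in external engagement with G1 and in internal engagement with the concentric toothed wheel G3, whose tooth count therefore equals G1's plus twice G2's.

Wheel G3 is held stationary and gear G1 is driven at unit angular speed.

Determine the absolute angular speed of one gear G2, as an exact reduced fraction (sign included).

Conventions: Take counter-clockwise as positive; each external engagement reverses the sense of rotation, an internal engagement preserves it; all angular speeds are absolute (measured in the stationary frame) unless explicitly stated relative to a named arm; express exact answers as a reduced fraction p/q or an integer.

-10/23

class = planetary set [G3 = 20+2·23 = 66; Willis about the carrier]
ring teeth: 20 + 2·23 = 66
20(ω_sun−ω_arm) = −66(ω_ring−ω_arm),  ω_ring = 0, ω_sun = 1
20(1−ω_arm) = −66(0−ω_arm)  ⇒  86·ω_arm = 20  ⇒  ω_arm = 10/43
sun–planet mesh: 20·(1−10/43) = −23·(ω_p−ω_arm)  ⇒  ω_p−ω_arm = -660/989
ω_p = 10/43 − 660/989 = -10/23
exact speed ratio = -10/23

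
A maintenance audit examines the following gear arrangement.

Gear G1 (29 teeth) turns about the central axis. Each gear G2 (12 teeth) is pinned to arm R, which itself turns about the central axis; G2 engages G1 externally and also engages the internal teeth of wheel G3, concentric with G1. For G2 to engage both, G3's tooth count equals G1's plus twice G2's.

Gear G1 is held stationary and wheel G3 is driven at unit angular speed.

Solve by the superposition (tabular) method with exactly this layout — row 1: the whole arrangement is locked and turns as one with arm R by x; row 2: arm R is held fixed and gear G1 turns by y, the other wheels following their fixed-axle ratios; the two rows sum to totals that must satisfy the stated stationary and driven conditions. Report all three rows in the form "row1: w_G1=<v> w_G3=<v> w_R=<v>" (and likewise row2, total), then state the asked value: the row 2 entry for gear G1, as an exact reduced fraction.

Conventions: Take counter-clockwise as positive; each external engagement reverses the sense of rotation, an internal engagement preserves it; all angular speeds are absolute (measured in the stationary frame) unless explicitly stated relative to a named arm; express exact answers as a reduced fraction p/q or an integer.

class = planetary set [G3 = 29+2·12 = 53; Willis about the carrier]
superposition row 1 [locked train]: every member turns x
row 2 — arm fixed, fixed-axis ratios: sun y, ring −(29/53)·y, arm 0
boundary: total ω_sun = x + y = 0 and total ω_ring = x − (29/53)·y = 1  ⇒  y = -53/82, x = 53/82
row 2 ring = −(29/53)·(-53/82) = 29/82
totals (row 1 + row 2): sun 53/82 + (-53/82) = 0, ring 53/82 + 29/82 = 1, arm 53/82 + 0 = 53/82
asked cell (row2, sun) = -53/82

row1: w_G1=53/82 w_G3=53/82 w_R=53/82
row2: w_G1=-53/82 w_G3=29/82 w_R=0
total: w_G1=0 w_G3=1 w_R=53/82
asked value: -53/82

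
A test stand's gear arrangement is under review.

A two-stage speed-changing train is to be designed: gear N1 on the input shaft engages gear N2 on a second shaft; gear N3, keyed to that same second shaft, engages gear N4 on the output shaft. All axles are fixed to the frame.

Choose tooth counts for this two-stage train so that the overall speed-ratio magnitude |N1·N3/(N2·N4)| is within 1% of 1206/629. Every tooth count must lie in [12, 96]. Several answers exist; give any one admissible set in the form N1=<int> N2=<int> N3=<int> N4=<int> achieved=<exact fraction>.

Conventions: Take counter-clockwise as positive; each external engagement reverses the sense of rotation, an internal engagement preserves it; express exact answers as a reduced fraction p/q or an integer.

2-stage fixed-axis compound train for ratio 1206/629
target = 1206/629 in lowest terms: an exact hit needs N1·N3 = k·1206 and N2·N4 = k·629 for one integer k, every count in [12, 96]; additionally prefer no 1:1 stage (N1 ≠ N2, N3 ≠ N4)
k = 1: N1·N3 = 1206 = 18·67, N2·N4 = 629 = 17·37
achieved = 18·67/(17·37) = 1206/629; |achieved − target| = 0 ≤ 603/31450 ✓

N1=18 N2=17 N3=67 N4=37 achieved=1206/629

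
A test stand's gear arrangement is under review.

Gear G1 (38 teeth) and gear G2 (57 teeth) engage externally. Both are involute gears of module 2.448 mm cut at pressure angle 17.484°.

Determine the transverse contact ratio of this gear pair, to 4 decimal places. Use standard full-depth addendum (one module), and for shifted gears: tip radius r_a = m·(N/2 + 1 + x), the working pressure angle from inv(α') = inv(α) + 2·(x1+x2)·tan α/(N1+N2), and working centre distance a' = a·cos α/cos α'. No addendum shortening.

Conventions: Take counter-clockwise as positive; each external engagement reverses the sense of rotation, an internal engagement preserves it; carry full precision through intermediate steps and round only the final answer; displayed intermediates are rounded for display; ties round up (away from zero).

1.8853

single-mesh involute tooth geometry (38T engaging 57T at module 2.448)
base radii: r_b1 = 44.363187, r_b2 = 66.544780
tip radii: r_a1 = 48.960000, r_a2 = 72.216000
no profile shift: α' = α, a' = a
action lengths: √(r_a1²−r_b1²) = 20.712056, √(r_a2²−r_b2²) = 28.052502
base pitch p_b = π·m·cos α = 7.335319
CR = (20.712056 + 28.052502 − 116.280000·sin 17.48400°)/7.335319 = 1.885325
contact ratio ≈ 1.8853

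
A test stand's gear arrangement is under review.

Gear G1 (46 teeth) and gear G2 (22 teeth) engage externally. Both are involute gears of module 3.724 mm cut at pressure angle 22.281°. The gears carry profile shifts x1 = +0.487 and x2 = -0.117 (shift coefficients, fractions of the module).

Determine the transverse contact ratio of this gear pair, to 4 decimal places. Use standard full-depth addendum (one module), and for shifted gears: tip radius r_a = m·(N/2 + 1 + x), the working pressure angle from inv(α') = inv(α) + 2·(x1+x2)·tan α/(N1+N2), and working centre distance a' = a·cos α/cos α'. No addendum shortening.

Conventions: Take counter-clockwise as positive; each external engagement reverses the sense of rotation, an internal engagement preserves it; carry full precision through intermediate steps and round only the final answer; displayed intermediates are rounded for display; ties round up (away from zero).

topology: single-mesh involute geometry — m = 3.724, 46T/22T pair
base radii: r_b1 = 79.256836, r_b2 = 37.905443
tip radii: r_a1 = 91.189588, r_a2 = 44.252292
inv(α') = inv(22.281°) + 2·(+0.487-0.117)·tan α/(46+22) = 0.02532470  ⇒  α' = 23.69953°
a' = a·cos α / cos α' = 126.6160·cos 22.281°/cos 23.69953° = 127.953091
action lengths: √(r_a1²−r_b1²) = 45.098724, √(r_a2²−r_b2²) = 22.835120
base pitch p_b = π·m·cos α = 10.825769
CR = (45.098724 + 22.835120 − 127.953091·sin 23.69953°)/10.825769 = 1.524542
contact ratio ≈ 1.5245

1.5245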